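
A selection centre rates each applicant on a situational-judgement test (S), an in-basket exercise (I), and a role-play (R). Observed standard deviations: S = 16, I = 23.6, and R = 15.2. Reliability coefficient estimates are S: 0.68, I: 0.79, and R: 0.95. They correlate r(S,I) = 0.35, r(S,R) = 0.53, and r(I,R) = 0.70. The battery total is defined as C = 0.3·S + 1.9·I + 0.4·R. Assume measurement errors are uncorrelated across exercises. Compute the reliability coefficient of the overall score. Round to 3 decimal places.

Var(C) = 0.3²·16² + 1.9²·23.6² + 0.4²·15.2² + 2·[0.57·16·23.6·0.35 + 0.12·16·15.2·0.53 + 0.76·23.6·15.2·0.70] = 2070.63 + 563.276 = 2633.91.
Under uncorrelated errors the observed covariances equal the true-score covariances, so only the own-variance terms attenuate.
True-score variance = [0.3²·16²·0.68 + 1.9²·23.6²·0.79 + 0.4²·15.2²·0.95] + 563.276 = 1639.18 + 563.276 = 2202.46.
Reliability = 2202.46 / 2633.91 = 0.836.

0.836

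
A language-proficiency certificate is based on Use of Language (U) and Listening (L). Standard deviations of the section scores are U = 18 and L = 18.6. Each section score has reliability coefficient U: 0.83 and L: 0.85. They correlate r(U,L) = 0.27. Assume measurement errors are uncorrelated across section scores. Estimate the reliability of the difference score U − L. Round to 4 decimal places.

Var(U−L) = 18² + 18.6² − 2·18·18.6·0.27 = 669.96 − 180.792 = 489.168.
Under uncorrelated errors the observed covariances equal the true-score covariances, so only the own-variance terms attenuate.
True-score variance = [18²·0.83 + 18.6²·0.85] − 180.792 = 562.986 − 180.792 = 382.194.
Reliability = 382.194 / 489.168 = 0.7813.

0.7813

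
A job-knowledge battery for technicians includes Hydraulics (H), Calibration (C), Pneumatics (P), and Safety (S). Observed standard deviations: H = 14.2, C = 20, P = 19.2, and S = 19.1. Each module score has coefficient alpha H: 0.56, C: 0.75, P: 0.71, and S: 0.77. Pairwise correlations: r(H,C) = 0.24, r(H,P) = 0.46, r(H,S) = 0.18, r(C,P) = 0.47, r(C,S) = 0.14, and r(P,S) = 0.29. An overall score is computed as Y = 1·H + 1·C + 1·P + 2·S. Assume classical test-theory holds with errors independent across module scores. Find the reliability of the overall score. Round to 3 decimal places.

0.843

Var(Y) = 14.2² + 20² + 19.2² + 2²·19.1² + 2·[14.2·20·0.24 + 14.2·19.2·0.46 + 2·14.2·19.1·0.18 + 20·19.2·0.47 + 2·20·19.1·0.14 + 2·19.2·19.1·0.29] = 2429.52 + 1582.7 = 4012.22.
Under uncorrelated errors the observed covariances equal the true-score covariances, so only the own-variance terms attenuate.
True-score variance = [14.2²·0.56 + 20²·0.75 + 19.2²·0.71 + 2²·19.1²·0.77] + 1582.7 = 1798.27 + 1582.7 = 3380.97.
Reliability = 3380.97 / 4012.22 = 0.843.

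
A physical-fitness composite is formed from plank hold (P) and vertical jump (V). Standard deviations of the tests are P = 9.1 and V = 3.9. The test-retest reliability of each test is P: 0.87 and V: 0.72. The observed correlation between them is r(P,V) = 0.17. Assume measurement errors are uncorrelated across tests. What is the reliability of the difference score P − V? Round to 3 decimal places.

Var(P−V) = 9.1² + 3.9² − 2·9.1·3.9·0.17 = 98.02 − 12.0666 = 85.9534.
Under uncorrelated errors the observed covariances equal the true-score covariances, so only the own-variance terms attenuate.
True-score variance = [9.1²·0.87 + 3.9²·0.72] − 12.0666 = 82.9959 − 12.0666 = 70.9293.
Reliability = 70.9293 / 85.9534 = 0.825.

0.825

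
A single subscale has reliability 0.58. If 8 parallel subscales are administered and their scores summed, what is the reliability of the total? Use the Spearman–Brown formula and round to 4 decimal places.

ρ_k = kρ / (1 + (k−1)ρ) = 8·0.58 / (1 + 7·0.58) = 4.640 / 5.060 = 0.9170.

0.9170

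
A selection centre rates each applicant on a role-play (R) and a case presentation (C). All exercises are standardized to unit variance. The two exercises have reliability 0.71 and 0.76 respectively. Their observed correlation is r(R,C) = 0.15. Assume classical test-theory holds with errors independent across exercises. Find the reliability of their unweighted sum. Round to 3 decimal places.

0.770

Var(R+C) = 2 + 2·[0.15] = 2 + 0.3 = 2.3.
Under uncorrelated errors the observed covariances equal the true-score covariances, so only the own-variance terms attenuate.
True-score variance = [0.71 + 0.76] + 0.3 = 1.47 + 0.3 = 1.77.
Reliability = 1.77 / 2.3 = 0.770.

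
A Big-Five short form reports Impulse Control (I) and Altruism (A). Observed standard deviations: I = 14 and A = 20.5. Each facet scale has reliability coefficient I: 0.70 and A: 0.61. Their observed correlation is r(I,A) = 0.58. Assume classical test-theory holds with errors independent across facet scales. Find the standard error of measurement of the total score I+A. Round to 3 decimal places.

14.923

Var(total) = 616.25 + 332.92 = 949.17.
True-score variance = 393.553 + 332.92 = 726.472, so reliability = 0.7654.
Error variance = 949.17 − 726.472 = 222.697; SEM = √222.697 = 14.923.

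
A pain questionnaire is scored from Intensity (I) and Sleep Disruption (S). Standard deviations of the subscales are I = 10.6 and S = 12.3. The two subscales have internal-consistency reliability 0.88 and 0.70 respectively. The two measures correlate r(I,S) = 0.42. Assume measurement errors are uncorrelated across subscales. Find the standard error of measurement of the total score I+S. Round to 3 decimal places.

Var(total) = 263.65 + 109.519 = 373.169.
True-score variance = 204.78 + 109.519 = 314.299, so reliability = 0.8422.
Error variance = 373.169 − 314.299 = 58.8702; SEM = √58.8702 = 7.673.

7.673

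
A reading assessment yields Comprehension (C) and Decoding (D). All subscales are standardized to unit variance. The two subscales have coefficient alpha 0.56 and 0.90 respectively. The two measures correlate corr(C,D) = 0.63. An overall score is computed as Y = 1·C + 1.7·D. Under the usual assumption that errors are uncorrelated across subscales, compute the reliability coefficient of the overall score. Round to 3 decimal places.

0.879

Var(Y) = 1 + 1.7² + 2·[1.7·0.63] = 3.89 + 2.142 = 6.032.
With uncorrelated errors the cross-covariances are all true-score covariance, so they carry over unchanged; only the diagonal terms shrink to ρᵢσᵢ².
True-score variance = [0.56 + 1.7²·0.90] + 2.142 = 3.161 + 2.142 = 5.303.
Reliability = 5.303 / 6.032 = 0.879.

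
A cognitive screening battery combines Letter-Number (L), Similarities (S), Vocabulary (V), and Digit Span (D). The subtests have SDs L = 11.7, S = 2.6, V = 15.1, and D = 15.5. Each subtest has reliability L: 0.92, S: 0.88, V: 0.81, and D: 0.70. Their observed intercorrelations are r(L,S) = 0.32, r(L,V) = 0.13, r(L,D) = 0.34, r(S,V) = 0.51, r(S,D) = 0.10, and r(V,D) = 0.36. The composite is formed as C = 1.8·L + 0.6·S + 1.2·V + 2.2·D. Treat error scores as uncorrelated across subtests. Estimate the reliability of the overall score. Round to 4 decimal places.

Var(C) = 1.8²·11.7² + 0.6²·2.6² + 1.2²·15.1² + 2.2²·15.5² + 2·[1.08·11.7·2.6·0.32 + 2.16·11.7·15.1·0.13 + 3.96·11.7·15.5·0.34 + 0.72·2.6·15.1·0.51 + 1.32·2.6·15.5·0.10 + 2.64·15.1·15.5·0.36] = 1937.1 + 1092.94 = 3030.04.
With uncorrelated errors the cross-covariances are all true-score covariance, so they carry over unchanged; only the diagonal terms shrink to ρᵢσᵢ².
True-score variance = [1.8²·11.7²·0.92 + 0.6²·2.6²·0.88 + 1.2²·15.1²·0.81 + 2.2²·15.5²·0.70] + 1092.94 = 1490.1 + 1092.94 = 2583.04.
Reliability = 2583.04 / 3030.04 = 0.8525.

0.8525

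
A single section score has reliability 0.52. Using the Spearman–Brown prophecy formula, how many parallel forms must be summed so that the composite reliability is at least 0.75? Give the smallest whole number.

k ≥ ρ*(1−ρ₁)/(ρ₁(1−ρ*)) = 0.75·0.48 / (0.52·0.25) = 2.769.
Smallest integer k = 3.

3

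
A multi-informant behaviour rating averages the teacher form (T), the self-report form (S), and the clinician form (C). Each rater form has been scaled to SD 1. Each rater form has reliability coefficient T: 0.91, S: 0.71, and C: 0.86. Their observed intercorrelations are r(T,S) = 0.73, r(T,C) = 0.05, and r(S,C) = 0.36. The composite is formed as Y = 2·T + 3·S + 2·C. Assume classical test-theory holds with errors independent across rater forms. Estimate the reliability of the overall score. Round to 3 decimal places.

Var(Y) = 2² + 3² + 2² + 2·[6·0.73 + 4·0.05 + 6·0.36] = 17 + 13.48 = 30.48.
With uncorrelated errors the cross-covariances are all true-score covariance, so they carry over unchanged; only the diagonal terms shrink to ρᵢσᵢ².
True-score variance = [2²·0.91 + 3²·0.71 + 2²·0.86] + 13.48 = 13.47 + 13.48 = 26.95.
Reliability = 26.95 / 30.48 = 0.884.

0.884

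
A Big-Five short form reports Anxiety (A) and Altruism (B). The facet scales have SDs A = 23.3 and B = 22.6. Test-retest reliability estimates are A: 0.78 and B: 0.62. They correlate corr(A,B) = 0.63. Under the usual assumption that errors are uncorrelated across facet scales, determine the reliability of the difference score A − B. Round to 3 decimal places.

Var(A−B) = 23.3² + 22.6² − 2·23.3·22.6·0.63 = 1053.65 − 663.491 = 390.159.
Because errors are independent across components, Cov(Tᵢ,Tⱼ) = Cov(Xᵢ,Xⱼ); the off-diagonal part of the true-score variance is the same as above.
True-score variance = [23.3²·0.78 + 22.6²·0.62] − 663.491 = 740.125 − 663.491 = 76.6346.
Reliability = 76.6346 / 390.159 = 0.196.

0.196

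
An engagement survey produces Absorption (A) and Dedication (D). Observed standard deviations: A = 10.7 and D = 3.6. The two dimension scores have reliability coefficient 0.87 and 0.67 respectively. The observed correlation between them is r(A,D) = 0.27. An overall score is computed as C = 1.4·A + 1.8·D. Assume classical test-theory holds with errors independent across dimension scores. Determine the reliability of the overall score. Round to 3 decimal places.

0.865

Var(C) = 1.4²·10.7² + 1.8²·3.6² + 2·[2.52·10.7·3.6·0.27] = 266.391 + 52.418 = 318.809.
With uncorrelated errors the cross-covariances are all true-score covariance, so they carry over unchanged; only the diagonal terms shrink to ρᵢσᵢ².
True-score variance = [1.4²·10.7²·0.87 + 1.8²·3.6²·0.67] + 52.418 = 223.362 + 52.418 = 275.78.
Reliability = 275.78 / 318.809 = 0.865.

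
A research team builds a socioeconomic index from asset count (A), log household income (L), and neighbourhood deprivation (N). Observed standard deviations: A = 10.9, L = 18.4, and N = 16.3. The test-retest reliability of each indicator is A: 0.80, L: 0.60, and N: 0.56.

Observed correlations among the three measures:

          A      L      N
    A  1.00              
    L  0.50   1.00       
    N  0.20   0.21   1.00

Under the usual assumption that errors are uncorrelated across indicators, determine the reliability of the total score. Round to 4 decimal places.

Var(A+L+N) = 10.9² + 18.4² + 16.3² + 2·[10.9·18.4·0.50 + 10.9·16.3·0.20 + 18.4·16.3·0.21] = 723.06 + 397.594 = 1120.65.
Because errors are independent across components, Cov(Tᵢ,Tⱼ) = Cov(Xᵢ,Xⱼ); the off-diagonal part of the true-score variance is the same as above.
True-score variance = [10.9²·0.80 + 18.4²·0.60 + 16.3²·0.56] + 397.594 = 446.97 + 397.594 = 844.565.
Reliability = 844.565 / 1120.65 = 0.7536.

0.7536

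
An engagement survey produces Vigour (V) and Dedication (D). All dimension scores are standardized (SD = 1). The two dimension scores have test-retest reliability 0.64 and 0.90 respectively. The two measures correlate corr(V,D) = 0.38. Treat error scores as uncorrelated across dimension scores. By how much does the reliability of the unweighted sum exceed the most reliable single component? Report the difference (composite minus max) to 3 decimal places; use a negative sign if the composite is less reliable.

-0.067

Var(sum) = 2 + 0.76 = 2.76; true-score variance = 1.54 + 0.76 = 2.3; composite reliability = 0.8333.
Max component reliability = 0.9000.
Difference = 0.8333 − 0.9000 = -0.067.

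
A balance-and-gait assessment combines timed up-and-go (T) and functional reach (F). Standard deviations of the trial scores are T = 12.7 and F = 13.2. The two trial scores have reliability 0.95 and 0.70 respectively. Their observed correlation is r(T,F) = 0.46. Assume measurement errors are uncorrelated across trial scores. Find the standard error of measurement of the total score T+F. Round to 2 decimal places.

7.77

Var(total) = 335.53 + 154.229 = 489.759.
True-score variance = 275.193 + 154.229 = 429.422, so reliability = 0.8768.
Error variance = 489.759 − 429.422 = 60.3365; SEM = √60.3365 = 7.77.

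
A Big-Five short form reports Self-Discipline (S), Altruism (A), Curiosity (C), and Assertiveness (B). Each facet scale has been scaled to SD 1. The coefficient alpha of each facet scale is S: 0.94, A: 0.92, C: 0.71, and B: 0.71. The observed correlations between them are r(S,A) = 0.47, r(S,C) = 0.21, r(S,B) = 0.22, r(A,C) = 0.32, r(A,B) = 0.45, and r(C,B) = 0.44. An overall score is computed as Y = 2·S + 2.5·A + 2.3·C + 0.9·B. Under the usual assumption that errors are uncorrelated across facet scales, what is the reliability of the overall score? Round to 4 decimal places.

Var(Y) = 2² + 2.5² + 2.3² + 0.9² + 2·[5·0.47 + 4.6·0.21 + 1.8·0.22 + 5.75·0.32 + 2.25·0.45 + 2.07·0.44] = 16.35 + 14.9506 = 31.3006.
Because errors are independent across components, Cov(Tᵢ,Tⱼ) = Cov(Xᵢ,Xⱼ); the off-diagonal part of the true-score variance is the same as above.
True-score variance = [2²·0.94 + 2.5²·0.92 + 2.3²·0.71 + 0.9²·0.71] + 14.9506 = 13.841 + 14.9506 = 28.7916.
Reliability = 28.7916 / 31.3006 = 0.9198.

0.9198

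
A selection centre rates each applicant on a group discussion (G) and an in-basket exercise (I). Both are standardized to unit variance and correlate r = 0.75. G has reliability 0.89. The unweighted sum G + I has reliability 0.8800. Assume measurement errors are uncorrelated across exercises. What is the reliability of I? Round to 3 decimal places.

Var(G+I) = 2 + 2·0.75 = 3.500.
True-score variance = ρ_G + ρ_I + 2·0.75, so 0.8800 = (0.89 + ρ_I + 1.50) / 3.500.
ρ_I = 0.8800·3.500 − 0.89 − 1.50 = 0.690.

0.690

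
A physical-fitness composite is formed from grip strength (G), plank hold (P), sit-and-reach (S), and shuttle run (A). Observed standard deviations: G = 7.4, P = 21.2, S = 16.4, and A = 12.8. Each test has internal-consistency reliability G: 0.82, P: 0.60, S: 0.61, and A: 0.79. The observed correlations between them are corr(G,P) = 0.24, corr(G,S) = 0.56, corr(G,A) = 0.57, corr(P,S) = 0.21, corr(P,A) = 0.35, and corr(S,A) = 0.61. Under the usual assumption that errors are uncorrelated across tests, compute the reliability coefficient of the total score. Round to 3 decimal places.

0.822

Var(G+P+S+A) = 7.4² + 21.2² + 16.4² + 12.8² + 2·[7.4·21.2·0.24 + 7.4·16.4·0.56 + 7.4·12.8·0.57 + 21.2·16.4·0.21 + 21.2·12.8·0.35 + 16.4·12.8·0.61] = 937 + 911.286 = 1848.29.
Because errors are independent across components, Cov(Tᵢ,Tⱼ) = Cov(Xᵢ,Xⱼ); the off-diagonal part of the true-score variance is the same as above.
True-score variance = [7.4²·0.82 + 21.2²·0.60 + 16.4²·0.61 + 12.8²·0.79] + 911.286 = 608.066 + 911.286 = 1519.35.
Reliability = 1519.35 / 1848.29 = 0.822.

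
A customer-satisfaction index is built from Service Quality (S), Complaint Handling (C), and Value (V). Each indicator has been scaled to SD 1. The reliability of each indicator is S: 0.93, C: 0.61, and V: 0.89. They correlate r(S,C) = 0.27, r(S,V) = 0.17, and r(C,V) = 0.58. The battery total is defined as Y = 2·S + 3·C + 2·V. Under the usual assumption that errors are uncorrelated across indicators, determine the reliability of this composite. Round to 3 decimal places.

0.852

Var(Y) = 2² + 3² + 2² + 2·[6·0.27 + 4·0.17 + 6·0.58] = 17 + 11.56 = 28.56.
With uncorrelated errors the cross-covariances are all true-score covariance, so they carry over unchanged; only the diagonal terms shrink to ρᵢσᵢ².
True-score variance = [2²·0.93 + 3²·0.61 + 2²·0.89] + 11.56 = 12.77 + 11.56 = 24.33.
Reliability = 24.33 / 28.56 = 0.852.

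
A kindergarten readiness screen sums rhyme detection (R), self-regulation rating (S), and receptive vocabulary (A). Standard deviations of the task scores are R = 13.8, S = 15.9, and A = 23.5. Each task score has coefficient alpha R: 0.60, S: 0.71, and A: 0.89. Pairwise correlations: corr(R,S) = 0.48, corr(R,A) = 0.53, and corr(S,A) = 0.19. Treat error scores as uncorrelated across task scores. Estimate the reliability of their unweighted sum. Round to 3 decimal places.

0.876

Var(R+S+A) = 13.8² + 15.9² + 23.5² + 2·[13.8·15.9·0.48 + 13.8·23.5·0.53 + 15.9·23.5·0.19] = 995.5 + 696.388 = 1691.89.
Under uncorrelated errors the observed covariances equal the true-score covariances, so only the own-variance terms attenuate.
True-score variance = [13.8²·0.60 + 15.9²·0.71 + 23.5²·0.89] + 696.388 = 785.262 + 696.388 = 1481.65.
Reliability = 1481.65 / 1691.89 = 0.876.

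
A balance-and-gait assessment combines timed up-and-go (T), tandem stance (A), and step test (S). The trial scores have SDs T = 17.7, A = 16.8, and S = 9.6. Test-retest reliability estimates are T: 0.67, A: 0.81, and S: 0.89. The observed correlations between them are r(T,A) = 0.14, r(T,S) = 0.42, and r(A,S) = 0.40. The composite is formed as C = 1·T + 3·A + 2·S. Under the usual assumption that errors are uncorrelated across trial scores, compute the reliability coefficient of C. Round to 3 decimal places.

0.862

Var(C) = 17.7² + 3²·16.8² + 2²·9.6² + 2·[3·17.7·16.8·0.14 + 2·17.7·9.6·0.42 + 6·16.8·9.6·0.40] = 3222.09 + 1309.39 = 4531.48.
Because errors are independent across components, Cov(Tᵢ,Tⱼ) = Cov(Xᵢ,Xⱼ); the off-diagonal part of the true-score variance is the same as above.
True-score variance = [17.7²·0.67 + 3²·16.8²·0.81 + 2²·9.6²·0.89] + 1309.39 = 2595.52 + 1309.39 = 3904.92.
Reliability = 3904.92 / 4531.48 = 0.862.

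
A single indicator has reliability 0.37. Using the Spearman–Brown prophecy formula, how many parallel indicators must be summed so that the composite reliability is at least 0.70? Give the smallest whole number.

k ≥ ρ*(1−ρ₁)/(ρ₁(1−ρ*)) = 0.70·0.63 / (0.37·0.30) = 3.973.
Smallest integer k = 4.

4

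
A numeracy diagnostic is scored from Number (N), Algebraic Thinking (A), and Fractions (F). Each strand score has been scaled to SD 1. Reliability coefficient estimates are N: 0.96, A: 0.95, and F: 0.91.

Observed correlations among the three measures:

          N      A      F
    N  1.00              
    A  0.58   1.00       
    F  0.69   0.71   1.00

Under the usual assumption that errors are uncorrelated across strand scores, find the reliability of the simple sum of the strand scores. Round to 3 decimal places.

Var(N+A+F) = 3 + 2·[0.58 + 0.69 + 0.71] = 3 + 3.96 = 6.96.
Because errors are independent across components, Cov(Tᵢ,Tⱼ) = Cov(Xᵢ,Xⱼ); the off-diagonal part of the true-score variance is the same as above.
True-score variance = [0.96 + 0.95 + 0.91] + 3.96 = 2.82 + 3.96 = 6.78.
Reliability = 6.78 / 6.96 = 0.974.

0.974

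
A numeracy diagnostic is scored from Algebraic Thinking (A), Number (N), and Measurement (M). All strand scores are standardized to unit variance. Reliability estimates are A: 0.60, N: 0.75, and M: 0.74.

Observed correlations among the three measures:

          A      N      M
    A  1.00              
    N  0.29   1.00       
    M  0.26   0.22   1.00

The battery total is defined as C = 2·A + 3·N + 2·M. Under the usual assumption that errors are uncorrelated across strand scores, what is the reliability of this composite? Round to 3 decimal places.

0.806

Var(C) = 2² + 3² + 2² + 2·[6·0.29 + 4·0.26 + 6·0.22] = 17 + 8.2 = 25.2.
Because errors are independent across components, Cov(Tᵢ,Tⱼ) = Cov(Xᵢ,Xⱼ); the off-diagonal part of the true-score variance is the same as above.
True-score variance = [2²·0.60 + 3²·0.75 + 2²·0.74] + 8.2 = 12.11 + 8.2 = 20.31.
Reliability = 20.31 / 25.2 = 0.806.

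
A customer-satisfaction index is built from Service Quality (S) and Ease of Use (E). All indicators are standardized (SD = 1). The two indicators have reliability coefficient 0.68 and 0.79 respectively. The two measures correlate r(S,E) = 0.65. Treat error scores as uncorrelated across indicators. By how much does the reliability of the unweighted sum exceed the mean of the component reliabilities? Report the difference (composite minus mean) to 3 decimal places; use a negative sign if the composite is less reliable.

0.104

Var(sum) = 2 + 1.3 = 3.3; true-score variance = 1.47 + 1.3 = 2.77; composite reliability = 0.8394.
Mean component reliability = 0.7350.
Difference = 0.8394 − 0.7350 = 0.104.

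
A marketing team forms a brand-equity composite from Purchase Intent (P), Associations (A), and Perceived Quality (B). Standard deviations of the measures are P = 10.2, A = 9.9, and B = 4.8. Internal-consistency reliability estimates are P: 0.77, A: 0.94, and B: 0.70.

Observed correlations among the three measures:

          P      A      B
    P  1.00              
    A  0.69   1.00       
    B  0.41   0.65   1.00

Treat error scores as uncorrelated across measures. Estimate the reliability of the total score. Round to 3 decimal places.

0.921

Var(P+A+B) = 10.2² + 9.9² + 4.8² + 2·[10.2·9.9·0.69 + 10.2·4.8·0.41 + 9.9·4.8·0.65] = 225.09 + 241.276 = 466.366.
Because errors are independent across components, Cov(Tᵢ,Tⱼ) = Cov(Xᵢ,Xⱼ); the off-diagonal part of the true-score variance is the same as above.
True-score variance = [10.2²·0.77 + 9.9²·0.94 + 4.8²·0.70] + 241.276 = 188.368 + 241.276 = 429.644.
Reliability = 429.644 / 466.366 = 0.921.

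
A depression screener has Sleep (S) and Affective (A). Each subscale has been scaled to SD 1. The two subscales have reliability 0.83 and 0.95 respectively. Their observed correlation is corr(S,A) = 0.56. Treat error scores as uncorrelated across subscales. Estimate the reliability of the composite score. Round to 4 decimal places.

0.9295

Var(S+A) = 2 + 2·[0.56] = 2 + 1.12 = 3.12.
Because errors are independent across components, Cov(Tᵢ,Tⱼ) = Cov(Xᵢ,Xⱼ); the off-diagonal part of the true-score variance is the same as above.
True-score variance = [0.83 + 0.95] + 1.12 = 1.78 + 1.12 = 2.9.
Reliability = 2.9 / 3.12 = 0.9295.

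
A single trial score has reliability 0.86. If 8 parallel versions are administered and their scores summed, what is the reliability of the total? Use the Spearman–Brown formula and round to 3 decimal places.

ρ_k = kρ / (1 + (k−1)ρ) = 8·0.86 / (1 + 7·0.86) = 6.880 / 7.020 = 0.980.

0.980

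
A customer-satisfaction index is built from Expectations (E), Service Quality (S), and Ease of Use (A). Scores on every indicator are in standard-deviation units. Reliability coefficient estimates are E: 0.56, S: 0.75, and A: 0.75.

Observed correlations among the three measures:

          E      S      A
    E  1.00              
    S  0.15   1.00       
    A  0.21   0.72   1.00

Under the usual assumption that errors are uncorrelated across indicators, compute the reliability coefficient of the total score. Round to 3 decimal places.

0.818

Var(E+S+A) = 3 + 2·[0.15 + 0.21 + 0.72] = 3 + 2.16 = 5.16.
Under uncorrelated errors the observed covariances equal the true-score covariances, so only the own-variance terms attenuate.
True-score variance = [0.56 + 0.75 + 0.75] + 2.16 = 2.06 + 2.16 = 4.22.
Reliability = 4.22 / 5.16 = 0.818.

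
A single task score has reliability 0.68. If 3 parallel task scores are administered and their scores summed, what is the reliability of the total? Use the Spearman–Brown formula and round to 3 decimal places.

ρ_k = kρ / (1 + (k−1)ρ) = 3·0.68 / (1 + 2·0.68) = 2.040 / 2.360 = 0.864.

0.864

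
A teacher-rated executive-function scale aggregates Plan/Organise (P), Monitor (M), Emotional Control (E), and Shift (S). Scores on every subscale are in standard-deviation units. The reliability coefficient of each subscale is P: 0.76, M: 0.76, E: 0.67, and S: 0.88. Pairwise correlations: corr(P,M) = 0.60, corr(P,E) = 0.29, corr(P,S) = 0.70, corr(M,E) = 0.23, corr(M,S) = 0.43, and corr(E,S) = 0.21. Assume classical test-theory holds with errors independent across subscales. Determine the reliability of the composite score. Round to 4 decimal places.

Var(P+M+E+S) = 4 + 2·[0.60 + 0.29 + 0.70 + 0.23 + 0.43 + 0.21] = 4 + 4.92 = 8.92.
With uncorrelated errors the cross-covariances are all true-score covariance, so they carry over unchanged; only the diagonal terms shrink to ρᵢσᵢ².
True-score variance = [0.76 + 0.76 + 0.67 + 0.88] + 4.92 = 3.07 + 4.92 = 7.99.
Reliability = 7.99 / 8.92 = 0.8957.

0.8957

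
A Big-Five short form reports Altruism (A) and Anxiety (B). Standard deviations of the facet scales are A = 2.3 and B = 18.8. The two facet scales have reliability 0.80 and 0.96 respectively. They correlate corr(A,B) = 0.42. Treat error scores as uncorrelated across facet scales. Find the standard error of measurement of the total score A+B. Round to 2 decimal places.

Var(total) = 358.73 + 36.3216 = 395.052.
True-score variance = 343.534 + 36.3216 = 379.856, so reliability = 0.9615.
Error variance = 395.052 − 379.856 = 15.1956; SEM = √15.1956 = 3.90.

3.90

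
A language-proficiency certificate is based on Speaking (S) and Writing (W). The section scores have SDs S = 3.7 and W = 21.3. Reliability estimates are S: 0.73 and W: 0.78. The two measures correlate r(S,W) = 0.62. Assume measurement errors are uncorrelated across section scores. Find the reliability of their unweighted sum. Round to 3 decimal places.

Var(S+W) = 3.7² + 21.3² + 2·[3.7·21.3·0.62] = 467.38 + 97.7244 = 565.104.
Because errors are independent across components, Cov(Tᵢ,Tⱼ) = Cov(Xᵢ,Xⱼ); the off-diagonal part of the true-score variance is the same as above.
True-score variance = [3.7²·0.73 + 21.3²·0.78] + 97.7244 = 363.872 + 97.7244 = 461.596.
Reliability = 461.596 / 565.104 = 0.817.

0.817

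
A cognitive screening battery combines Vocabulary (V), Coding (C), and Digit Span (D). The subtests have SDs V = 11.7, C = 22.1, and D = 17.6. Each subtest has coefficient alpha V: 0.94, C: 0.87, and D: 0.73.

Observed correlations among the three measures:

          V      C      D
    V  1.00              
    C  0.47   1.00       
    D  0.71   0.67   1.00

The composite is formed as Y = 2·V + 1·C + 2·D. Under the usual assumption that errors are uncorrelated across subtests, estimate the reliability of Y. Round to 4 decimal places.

Var(Y) = 2²·11.7² + 22.1² + 2²·17.6² + 2·[2·11.7·22.1·0.47 + 4·11.7·17.6·0.71 + 2·22.1·17.6·0.67] = 2275.01 + 2698.15 = 4973.16.
Under uncorrelated errors the observed covariances equal the true-score covariances, so only the own-variance terms attenuate.
True-score variance = [2²·11.7²·0.94 + 22.1²·0.87 + 2²·17.6²·0.73] + 2698.15 = 1844.12 + 2698.15 = 4542.27.
Reliability = 4542.27 / 4973.16 = 0.9134.

0.9134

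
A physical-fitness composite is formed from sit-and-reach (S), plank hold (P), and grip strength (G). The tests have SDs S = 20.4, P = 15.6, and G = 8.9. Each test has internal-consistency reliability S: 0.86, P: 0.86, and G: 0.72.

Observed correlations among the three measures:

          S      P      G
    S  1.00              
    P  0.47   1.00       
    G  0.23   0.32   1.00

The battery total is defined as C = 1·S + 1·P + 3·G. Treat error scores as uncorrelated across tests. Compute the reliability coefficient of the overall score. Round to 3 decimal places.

Var(C) = 20.4² + 15.6² + 3²·8.9² + 2·[20.4·15.6·0.47 + 3·20.4·8.9·0.23 + 3·15.6·8.9·0.32] = 1372.41 + 816.271 = 2188.68.
With uncorrelated errors the cross-covariances are all true-score covariance, so they carry over unchanged; only the diagonal terms shrink to ρᵢσᵢ².
True-score variance = [20.4²·0.86 + 15.6²·0.86 + 3²·8.9²·0.72] + 816.271 = 1080.47 + 816.271 = 1896.74.
Reliability = 1896.74 / 2188.68 = 0.867.

0.867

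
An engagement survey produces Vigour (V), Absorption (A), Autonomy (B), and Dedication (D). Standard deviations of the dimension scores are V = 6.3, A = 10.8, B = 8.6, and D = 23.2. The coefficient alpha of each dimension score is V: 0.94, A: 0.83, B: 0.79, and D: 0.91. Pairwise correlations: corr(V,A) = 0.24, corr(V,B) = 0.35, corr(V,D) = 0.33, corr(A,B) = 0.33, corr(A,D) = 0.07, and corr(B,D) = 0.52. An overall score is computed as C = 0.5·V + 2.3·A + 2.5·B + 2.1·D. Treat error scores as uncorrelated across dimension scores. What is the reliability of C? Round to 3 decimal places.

Var(C) = 0.5²·6.3² + 2.3²·10.8² + 2.5²·8.6² + 2.1²·23.2² + 2·[1.15·6.3·10.8·0.24 + 1.25·6.3·8.6·0.35 + 1.05·6.3·23.2·0.33 + 5.75·10.8·8.6·0.33 + 4.83·10.8·23.2·0.07 + 5.25·8.6·23.2·0.52] = 3462.84 + 1797.54 = 5260.38.
Under uncorrelated errors the observed covariances equal the true-score covariances, so only the own-variance terms attenuate.
True-score variance = [0.5²·6.3²·0.94 + 2.3²·10.8²·0.83 + 2.5²·8.6²·0.79 + 2.1²·23.2²·0.91] + 1797.54 = 3046.65 + 1797.54 = 4844.19.
Reliability = 4844.19 / 5260.38 = 0.921.

0.921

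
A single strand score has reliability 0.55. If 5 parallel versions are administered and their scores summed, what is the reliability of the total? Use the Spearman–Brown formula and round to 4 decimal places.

ρ_k = kρ / (1 + (k−1)ρ) = 5·0.55 / (1 + 4·0.55) = 2.750 / 3.200 = 0.8594.

0.8594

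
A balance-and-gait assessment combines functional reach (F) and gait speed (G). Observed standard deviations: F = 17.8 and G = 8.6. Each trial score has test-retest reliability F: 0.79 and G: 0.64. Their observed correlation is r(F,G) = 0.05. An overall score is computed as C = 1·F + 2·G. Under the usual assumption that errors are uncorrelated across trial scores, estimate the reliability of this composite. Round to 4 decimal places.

0.7310

Var(C) = 17.8² + 2²·8.6² + 2·[2·17.8·8.6·0.05] = 612.68 + 30.616 = 643.296.
With uncorrelated errors the cross-covariances are all true-score covariance, so they carry over unchanged; only the diagonal terms shrink to ρᵢσᵢ².
True-score variance = [17.8²·0.79 + 2²·8.6²·0.64] + 30.616 = 439.641 + 30.616 = 470.257.
Reliability = 470.257 / 643.296 = 0.7310.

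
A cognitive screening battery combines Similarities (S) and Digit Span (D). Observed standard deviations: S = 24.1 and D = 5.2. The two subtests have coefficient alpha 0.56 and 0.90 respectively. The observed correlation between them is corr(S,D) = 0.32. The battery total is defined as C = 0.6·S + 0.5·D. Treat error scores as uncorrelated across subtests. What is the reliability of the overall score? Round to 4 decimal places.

0.6137

Var(C) = 0.6²·24.1² + 0.5²·5.2² + 2·[0.3·24.1·5.2·0.32] = 215.852 + 24.0614 = 239.913.
Under uncorrelated errors the observed covariances equal the true-score covariances, so only the own-variance terms attenuate.
True-score variance = [0.6²·24.1²·0.56 + 0.5²·5.2²·0.90] + 24.0614 = 123.175 + 24.0614 = 147.237.
Reliability = 147.237 / 239.913 = 0.6137.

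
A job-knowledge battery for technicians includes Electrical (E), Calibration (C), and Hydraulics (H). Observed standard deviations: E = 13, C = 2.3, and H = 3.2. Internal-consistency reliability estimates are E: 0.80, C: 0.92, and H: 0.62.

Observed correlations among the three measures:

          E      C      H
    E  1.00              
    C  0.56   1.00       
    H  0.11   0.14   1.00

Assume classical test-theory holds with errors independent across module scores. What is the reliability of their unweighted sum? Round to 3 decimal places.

0.834

Var(E+C+H) = 13² + 2.3² + 3.2² + 2·[13·2.3·0.56 + 13·3.2·0.11 + 2.3·3.2·0.14] = 184.53 + 44.7008 = 229.231.
Under uncorrelated errors the observed covariances equal the true-score covariances, so only the own-variance terms attenuate.
True-score variance = [13²·0.80 + 2.3²·0.92 + 3.2²·0.62] + 44.7008 = 146.416 + 44.7008 = 191.116.
Reliability = 191.116 / 229.231 = 0.834.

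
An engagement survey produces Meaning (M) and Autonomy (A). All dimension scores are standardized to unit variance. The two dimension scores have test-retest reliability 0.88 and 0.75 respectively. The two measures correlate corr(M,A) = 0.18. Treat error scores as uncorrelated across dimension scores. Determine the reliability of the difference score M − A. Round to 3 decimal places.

Var(M−A) = 1 + 1 − 2·0.18 = 2 − 0.36 = 1.64.
Because errors are independent across components, Cov(Tᵢ,Tⱼ) = Cov(Xᵢ,Xⱼ); the off-diagonal part of the true-score variance is the same as above.
True-score variance = [0.88 + 0.75] − 0.36 = 1.63 − 0.36 = 1.27.
Reliability = 1.27 / 1.64 = 0.774.

0.774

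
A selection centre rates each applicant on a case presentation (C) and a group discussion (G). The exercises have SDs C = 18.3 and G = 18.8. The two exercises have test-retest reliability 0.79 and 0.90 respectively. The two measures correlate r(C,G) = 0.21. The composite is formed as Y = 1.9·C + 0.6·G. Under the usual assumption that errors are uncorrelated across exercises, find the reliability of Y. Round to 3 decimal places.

0.822

Var(Y) = 1.9²·18.3² + 0.6²·18.8² + 2·[1.14·18.3·18.8·0.21] = 1336.19 + 164.726 = 1500.92.
Because errors are independent across components, Cov(Tᵢ,Tⱼ) = Cov(Xᵢ,Xⱼ); the off-diagonal part of the true-score variance is the same as above.
True-score variance = [1.9²·18.3²·0.79 + 0.6²·18.8²·0.90] + 164.726 = 1069.59 + 164.726 = 1234.31.
Reliability = 1234.31 / 1500.92 = 0.822.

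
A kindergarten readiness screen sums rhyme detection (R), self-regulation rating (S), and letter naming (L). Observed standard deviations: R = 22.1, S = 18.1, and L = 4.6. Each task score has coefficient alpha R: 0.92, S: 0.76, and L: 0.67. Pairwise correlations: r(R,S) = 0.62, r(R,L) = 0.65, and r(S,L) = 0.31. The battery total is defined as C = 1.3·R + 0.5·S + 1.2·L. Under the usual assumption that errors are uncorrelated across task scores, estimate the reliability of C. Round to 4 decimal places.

Var(C) = 1.3²·22.1² + 0.5²·18.1² + 1.2²·4.6² + 2·[0.65·22.1·18.1·0.62 + 1.56·22.1·4.6·0.65 + 0.6·18.1·4.6·0.31] = 937.786 + 559.547 = 1497.33.
Because errors are independent across components, Cov(Tᵢ,Tⱼ) = Cov(Xᵢ,Xⱼ); the off-diagonal part of the true-score variance is the same as above.
True-score variance = [1.3²·22.1²·0.92 + 0.5²·18.1²·0.76 + 1.2²·4.6²·0.67] + 559.547 = 842.041 + 559.547 = 1401.59.
Reliability = 1401.59 / 1497.33 = 0.9361.

0.9361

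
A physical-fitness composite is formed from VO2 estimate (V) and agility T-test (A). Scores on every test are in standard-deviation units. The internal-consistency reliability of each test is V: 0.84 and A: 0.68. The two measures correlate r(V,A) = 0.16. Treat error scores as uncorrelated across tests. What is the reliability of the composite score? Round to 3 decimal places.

0.793

Var(V+A) = 2 + 2·[0.16] = 2 + 0.32 = 2.32.
Because errors are independent across components, Cov(Tᵢ,Tⱼ) = Cov(Xᵢ,Xⱼ); the off-diagonal part of the true-score variance is the same as above.
True-score variance = [0.84 + 0.68] + 0.32 = 1.52 + 0.32 = 1.84.
Reliability = 1.84 / 2.32 = 0.793.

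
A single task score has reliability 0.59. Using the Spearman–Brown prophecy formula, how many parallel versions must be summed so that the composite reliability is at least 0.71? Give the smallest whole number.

2

k ≥ ρ*(1−ρ₁)/(ρ₁(1−ρ*)) = 0.71·0.41 / (0.59·0.29) = 1.701.
Smallest integer k = 2.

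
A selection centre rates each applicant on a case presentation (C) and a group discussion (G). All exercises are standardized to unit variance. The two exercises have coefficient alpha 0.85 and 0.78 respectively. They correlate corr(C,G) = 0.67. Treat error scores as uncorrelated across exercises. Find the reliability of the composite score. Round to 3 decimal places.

0.889

Var(C+G) = 2 + 2·[0.67] = 2 + 1.34 = 3.34.
With uncorrelated errors the cross-covariances are all true-score covariance, so they carry over unchanged; only the diagonal terms shrink to ρᵢσᵢ².
True-score variance = [0.85 + 0.78] + 1.34 = 1.63 + 1.34 = 2.97.
Reliability = 2.97 / 3.34 = 0.889.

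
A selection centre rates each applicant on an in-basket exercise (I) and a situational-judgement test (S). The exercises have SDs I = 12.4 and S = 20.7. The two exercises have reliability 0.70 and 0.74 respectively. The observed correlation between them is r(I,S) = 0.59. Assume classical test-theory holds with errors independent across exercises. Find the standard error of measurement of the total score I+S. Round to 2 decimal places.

Var(total) = 582.25 + 302.882 = 885.132.
True-score variance = 424.715 + 302.882 = 727.597, so reliability = 0.8220.
Error variance = 885.132 − 727.597 = 157.535; SEM = √157.535 = 12.55.

12.55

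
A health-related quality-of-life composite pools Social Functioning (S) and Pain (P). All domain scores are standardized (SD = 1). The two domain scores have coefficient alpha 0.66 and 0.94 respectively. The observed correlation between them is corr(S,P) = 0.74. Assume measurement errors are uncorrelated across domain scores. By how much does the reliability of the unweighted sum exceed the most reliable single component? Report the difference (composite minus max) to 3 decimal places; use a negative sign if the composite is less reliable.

-0.055

Var(sum) = 2 + 1.48 = 3.48; true-score variance = 1.6 + 1.48 = 3.08; composite reliability = 0.8851.
Max component reliability = 0.9400.
Difference = 0.8851 − 0.9400 = -0.055.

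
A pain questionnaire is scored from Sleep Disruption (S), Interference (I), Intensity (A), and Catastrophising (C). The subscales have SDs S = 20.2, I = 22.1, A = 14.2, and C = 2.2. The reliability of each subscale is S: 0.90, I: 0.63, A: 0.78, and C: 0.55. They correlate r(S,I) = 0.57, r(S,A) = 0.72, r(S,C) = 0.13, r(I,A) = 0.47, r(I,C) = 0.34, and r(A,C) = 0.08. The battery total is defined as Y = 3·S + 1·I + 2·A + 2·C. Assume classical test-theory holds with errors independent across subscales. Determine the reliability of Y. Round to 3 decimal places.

Var(Y) = 3²·20.2² + 22.1² + 2²·14.2² + 2²·2.2² + 2·[3·20.2·22.1·0.57 + 6·20.2·14.2·0.72 + 6·20.2·2.2·0.13 + 2·22.1·14.2·0.47 + 2·22.1·2.2·0.34 + 4·14.2·2.2·0.08] = 4986.69 + 4750.48 = 9737.17.
Under uncorrelated errors the observed covariances equal the true-score covariances, so only the own-variance terms attenuate.
True-score variance = [3²·20.2²·0.90 + 22.1²·0.63 + 2²·14.2²·0.78 + 2²·2.2²·0.55] + 4750.48 = 4252.59 + 4750.48 = 9003.07.
Reliability = 9003.07 / 9737.17 = 0.925.

0.925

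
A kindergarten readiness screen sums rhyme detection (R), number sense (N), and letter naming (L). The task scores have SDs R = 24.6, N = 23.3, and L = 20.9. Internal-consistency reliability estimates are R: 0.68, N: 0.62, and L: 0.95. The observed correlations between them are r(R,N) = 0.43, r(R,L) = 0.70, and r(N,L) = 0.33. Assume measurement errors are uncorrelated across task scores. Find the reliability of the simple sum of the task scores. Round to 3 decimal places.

Var(R+N+L) = 24.6² + 23.3² + 20.9² + 2·[24.6·23.3·0.43 + 24.6·20.9·0.70 + 23.3·20.9·0.33] = 1584.86 + 1534.13 = 3118.99.
Under uncorrelated errors the observed covariances equal the true-score covariances, so only the own-variance terms attenuate.
True-score variance = [24.6²·0.68 + 23.3²·0.62 + 20.9²·0.95] + 1534.13 = 1163.07 + 1534.13 = 2697.2.
Reliability = 2697.2 / 3118.99 = 0.865.

0.865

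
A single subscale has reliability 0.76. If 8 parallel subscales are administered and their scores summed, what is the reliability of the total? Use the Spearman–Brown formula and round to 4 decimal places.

ρ_k = kρ / (1 + (k−1)ρ) = 8·0.76 / (1 + 7·0.76) = 6.080 / 6.320 = 0.9620.

0.9620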